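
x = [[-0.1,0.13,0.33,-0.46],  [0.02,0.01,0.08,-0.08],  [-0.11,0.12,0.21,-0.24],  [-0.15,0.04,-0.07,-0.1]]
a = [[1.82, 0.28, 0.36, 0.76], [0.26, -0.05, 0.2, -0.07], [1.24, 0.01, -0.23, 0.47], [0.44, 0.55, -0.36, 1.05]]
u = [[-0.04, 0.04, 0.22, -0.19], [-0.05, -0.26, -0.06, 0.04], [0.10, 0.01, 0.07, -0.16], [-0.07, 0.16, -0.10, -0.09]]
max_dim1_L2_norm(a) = 2.02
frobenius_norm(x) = 0.73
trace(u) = -0.32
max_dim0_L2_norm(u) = 0.31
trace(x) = 0.02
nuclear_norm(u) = 0.92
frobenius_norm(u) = 0.50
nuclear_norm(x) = 0.95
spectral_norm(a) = 2.56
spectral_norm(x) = 0.70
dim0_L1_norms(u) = [0.26, 0.47, 0.45, 0.48]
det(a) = 0.01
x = a @ u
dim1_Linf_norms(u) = [0.22, 0.26, 0.16, 0.16]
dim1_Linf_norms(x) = [0.46, 0.08, 0.24, 0.15]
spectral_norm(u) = 0.37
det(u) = -0.00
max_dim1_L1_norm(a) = 3.22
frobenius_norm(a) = 2.78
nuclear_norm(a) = 3.99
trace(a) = 2.59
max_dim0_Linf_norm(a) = 1.82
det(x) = 0.00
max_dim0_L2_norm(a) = 2.26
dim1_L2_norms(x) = [0.59, 0.12, 0.36, 0.2]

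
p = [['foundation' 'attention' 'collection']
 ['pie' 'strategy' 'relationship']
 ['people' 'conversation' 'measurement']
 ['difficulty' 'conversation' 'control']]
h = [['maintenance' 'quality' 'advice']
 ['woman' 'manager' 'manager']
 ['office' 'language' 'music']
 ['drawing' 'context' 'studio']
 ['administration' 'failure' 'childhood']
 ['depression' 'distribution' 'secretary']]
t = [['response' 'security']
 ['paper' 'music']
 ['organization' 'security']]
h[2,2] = 'music'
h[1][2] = 'manager'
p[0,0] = 'foundation'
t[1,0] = 'paper'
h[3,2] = 'studio'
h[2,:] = ['office', 'language', 'music']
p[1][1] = 'strategy'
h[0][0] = 'maintenance'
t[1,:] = ['paper', 'music']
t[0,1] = 'security'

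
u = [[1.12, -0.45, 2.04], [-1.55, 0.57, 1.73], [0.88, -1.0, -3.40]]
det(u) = 3.59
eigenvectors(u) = [[-0.79, 0.45, -0.41],[0.56, 0.88, -0.51],[-0.23, -0.17, 0.75]]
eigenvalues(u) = [2.04, -0.55, -3.2]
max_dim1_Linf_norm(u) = 3.4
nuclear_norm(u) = 6.95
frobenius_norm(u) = 4.97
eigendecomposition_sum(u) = [[1.46,-0.67,0.33], [-1.04,0.48,-0.24], [0.43,-0.2,0.10]] + [[-0.12, -0.27, -0.25], [-0.23, -0.53, -0.49], [0.05, 0.1, 0.09]] + [[-0.22, 0.49, 1.95],  [-0.28, 0.62, 2.46],  [0.41, -0.91, -3.59]]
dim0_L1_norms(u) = [3.55, 2.02, 7.17]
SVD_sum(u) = [[-0.37, 0.32, 1.51], [-0.49, 0.43, 2.02], [0.85, -0.74, -3.46]] + [[1.55, -0.64, 0.52], [-0.94, 0.39, -0.31], [0.13, -0.05, 0.04]] + [[-0.06, -0.14, 0.01], [-0.11, -0.25, 0.03], [-0.09, -0.21, 0.02]]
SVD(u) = [[0.35,  -0.85,  0.39], [0.47,  0.52,  0.71], [-0.81,  -0.07,  0.58]] @ diag([4.504032644140881, 2.0583377594466405, 0.3874733649549114]) @ [[-0.23, 0.2, 0.95], [-0.88, 0.36, -0.29], [-0.41, -0.91, 0.10]]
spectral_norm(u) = 4.50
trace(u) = -1.71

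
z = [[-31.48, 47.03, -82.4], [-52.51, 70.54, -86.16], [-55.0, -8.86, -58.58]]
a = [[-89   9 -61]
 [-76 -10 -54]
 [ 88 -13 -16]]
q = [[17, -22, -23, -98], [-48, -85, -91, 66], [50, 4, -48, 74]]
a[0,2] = -61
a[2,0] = 88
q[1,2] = -91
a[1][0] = -76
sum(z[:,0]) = -138.99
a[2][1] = -13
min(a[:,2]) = -61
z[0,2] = -82.4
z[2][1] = -8.86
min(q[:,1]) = -85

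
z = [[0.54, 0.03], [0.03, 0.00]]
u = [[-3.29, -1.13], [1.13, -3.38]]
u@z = [[-1.81, -0.1], [0.51, 0.03]]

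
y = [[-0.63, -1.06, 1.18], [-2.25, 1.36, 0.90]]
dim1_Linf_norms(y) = [1.18, 2.25]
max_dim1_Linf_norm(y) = 2.25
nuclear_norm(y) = 4.46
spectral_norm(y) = 2.82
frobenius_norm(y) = 3.26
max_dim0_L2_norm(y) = 2.34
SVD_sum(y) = [[-0.47,0.23,0.23], [-2.28,1.09,1.1]] + [[-0.16, -1.29, 0.95], [0.03, 0.27, -0.2]]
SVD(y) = [[0.20, 0.98], [0.98, -0.2]] @ diag([2.8171854232929268, 1.6427009133697636]) @ [[-0.83, 0.4, 0.4], [-0.10, -0.8, 0.59]]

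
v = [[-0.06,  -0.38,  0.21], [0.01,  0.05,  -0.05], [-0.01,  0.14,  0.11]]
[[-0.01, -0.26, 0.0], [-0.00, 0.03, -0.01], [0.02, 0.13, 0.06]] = v@ [[0.73, 0.04, 0.22],  [0.04, 0.77, 0.17],  [0.22, 0.17, 0.38]]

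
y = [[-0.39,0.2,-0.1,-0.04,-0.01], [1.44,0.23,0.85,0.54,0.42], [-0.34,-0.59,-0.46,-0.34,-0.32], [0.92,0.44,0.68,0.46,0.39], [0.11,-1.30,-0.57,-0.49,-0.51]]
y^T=[[-0.39,1.44,-0.34,0.92,0.11], [0.20,0.23,-0.59,0.44,-1.3], [-0.10,0.85,-0.46,0.68,-0.57], [-0.04,0.54,-0.34,0.46,-0.49], [-0.01,0.42,-0.32,0.39,-0.51]]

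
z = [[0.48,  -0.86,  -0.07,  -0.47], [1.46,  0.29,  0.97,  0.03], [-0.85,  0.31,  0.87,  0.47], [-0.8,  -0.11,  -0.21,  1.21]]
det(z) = 1.974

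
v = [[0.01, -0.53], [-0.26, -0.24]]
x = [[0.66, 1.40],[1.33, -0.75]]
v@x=[[-0.70, 0.41], [-0.49, -0.18]]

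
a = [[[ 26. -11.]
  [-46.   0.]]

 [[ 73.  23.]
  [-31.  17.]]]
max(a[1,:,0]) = 73.0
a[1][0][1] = 23.0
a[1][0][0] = 73.0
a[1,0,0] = 73.0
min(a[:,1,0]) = -46.0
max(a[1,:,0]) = 73.0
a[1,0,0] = 73.0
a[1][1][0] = -31.0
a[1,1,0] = -31.0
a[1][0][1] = 23.0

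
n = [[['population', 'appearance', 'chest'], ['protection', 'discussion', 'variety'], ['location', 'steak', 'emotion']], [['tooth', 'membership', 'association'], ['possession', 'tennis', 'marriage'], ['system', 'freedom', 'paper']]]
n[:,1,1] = ['discussion', 'tennis']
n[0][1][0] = 'protection'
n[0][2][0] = 'location'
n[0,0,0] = 'population'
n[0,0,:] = ['population', 'appearance', 'chest']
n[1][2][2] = 'paper'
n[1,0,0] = 'tooth'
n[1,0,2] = 'association'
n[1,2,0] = 'system'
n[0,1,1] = 'discussion'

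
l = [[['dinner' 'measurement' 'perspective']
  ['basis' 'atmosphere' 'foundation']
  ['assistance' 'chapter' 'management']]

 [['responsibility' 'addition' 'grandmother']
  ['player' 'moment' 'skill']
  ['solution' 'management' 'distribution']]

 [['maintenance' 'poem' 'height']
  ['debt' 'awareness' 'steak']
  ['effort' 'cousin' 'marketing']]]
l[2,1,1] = 'awareness'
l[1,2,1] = 'management'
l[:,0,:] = [['dinner', 'measurement', 'perspective'], ['responsibility', 'addition', 'grandmother'], ['maintenance', 'poem', 'height']]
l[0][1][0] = 'basis'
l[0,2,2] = 'management'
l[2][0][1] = 'poem'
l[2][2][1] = 'cousin'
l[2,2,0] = 'effort'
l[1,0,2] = 'grandmother'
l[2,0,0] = 'maintenance'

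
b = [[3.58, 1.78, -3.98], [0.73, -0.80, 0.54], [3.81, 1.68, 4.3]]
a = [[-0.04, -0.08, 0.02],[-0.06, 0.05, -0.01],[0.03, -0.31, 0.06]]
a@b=[[-0.13, 0.03, 0.2], [-0.22, -0.16, 0.22], [0.11, 0.4, -0.03]]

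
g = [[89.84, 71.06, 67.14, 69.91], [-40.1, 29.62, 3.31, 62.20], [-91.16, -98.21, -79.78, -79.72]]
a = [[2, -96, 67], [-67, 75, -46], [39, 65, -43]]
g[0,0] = 89.84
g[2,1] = -98.21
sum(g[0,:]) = 297.95000000000005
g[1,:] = [-40.1, 29.62, 3.31, 62.2]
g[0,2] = 67.14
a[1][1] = 75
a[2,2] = -43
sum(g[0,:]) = 297.95000000000005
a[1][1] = 75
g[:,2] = [67.14, 3.31, -79.78]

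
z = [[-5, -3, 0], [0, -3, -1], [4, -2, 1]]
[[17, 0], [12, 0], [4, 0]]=z @ [[-1, 0], [-4, 0], [0, 0]]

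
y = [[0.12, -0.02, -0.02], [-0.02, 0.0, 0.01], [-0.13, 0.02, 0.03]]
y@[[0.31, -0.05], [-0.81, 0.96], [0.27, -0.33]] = [[0.05, -0.02], [-0.00, -0.00], [-0.05, 0.02]]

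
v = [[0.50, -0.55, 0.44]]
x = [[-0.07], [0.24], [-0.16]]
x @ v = [[-0.04, 0.04, -0.03], [0.12, -0.13, 0.11], [-0.08, 0.09, -0.07]]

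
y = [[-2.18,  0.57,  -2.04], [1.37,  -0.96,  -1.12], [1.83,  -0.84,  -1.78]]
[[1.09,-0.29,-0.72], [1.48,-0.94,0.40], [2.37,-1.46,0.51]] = y@ [[0.48, -0.37, 0.29], [0.28, -0.13, -0.04], [-0.97, 0.50, 0.03]]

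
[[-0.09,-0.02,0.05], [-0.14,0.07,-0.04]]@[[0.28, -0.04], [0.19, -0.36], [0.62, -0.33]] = [[0.00, -0.01],  [-0.05, -0.01]]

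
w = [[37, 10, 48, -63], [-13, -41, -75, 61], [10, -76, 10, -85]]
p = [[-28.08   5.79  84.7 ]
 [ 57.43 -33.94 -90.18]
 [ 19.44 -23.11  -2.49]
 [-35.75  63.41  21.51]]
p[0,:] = [-28.08, 5.79, 84.7]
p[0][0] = -28.08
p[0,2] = 84.7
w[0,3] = -63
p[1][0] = 57.43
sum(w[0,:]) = 32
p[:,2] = [84.7, -90.18, -2.49, 21.51]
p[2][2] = -2.49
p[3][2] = 21.51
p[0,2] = 84.7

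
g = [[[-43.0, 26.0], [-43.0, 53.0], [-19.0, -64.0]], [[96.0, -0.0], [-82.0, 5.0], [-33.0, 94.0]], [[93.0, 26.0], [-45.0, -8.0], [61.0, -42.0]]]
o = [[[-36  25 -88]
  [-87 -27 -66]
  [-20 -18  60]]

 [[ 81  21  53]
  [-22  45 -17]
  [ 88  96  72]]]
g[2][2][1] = -42.0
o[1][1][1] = 45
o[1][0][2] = 53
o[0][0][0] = -36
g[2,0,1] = 26.0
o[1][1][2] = -17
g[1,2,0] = -33.0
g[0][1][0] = -43.0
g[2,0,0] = 93.0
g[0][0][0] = -43.0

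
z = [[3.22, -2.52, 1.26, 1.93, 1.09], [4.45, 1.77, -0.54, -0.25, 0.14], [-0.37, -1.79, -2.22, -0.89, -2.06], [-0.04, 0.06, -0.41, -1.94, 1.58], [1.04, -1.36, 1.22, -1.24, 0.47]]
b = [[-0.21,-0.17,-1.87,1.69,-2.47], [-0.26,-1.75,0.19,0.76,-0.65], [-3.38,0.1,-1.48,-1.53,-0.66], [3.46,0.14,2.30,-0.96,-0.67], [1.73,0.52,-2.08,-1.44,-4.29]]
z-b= [[3.43, -2.35, 3.13, 0.24, 3.56], [4.71, 3.52, -0.73, -1.01, 0.79], [3.01, -1.89, -0.74, 0.64, -1.4], [-3.50, -0.08, -2.71, -0.98, 2.25], [-0.69, -1.88, 3.30, 0.2, 4.76]]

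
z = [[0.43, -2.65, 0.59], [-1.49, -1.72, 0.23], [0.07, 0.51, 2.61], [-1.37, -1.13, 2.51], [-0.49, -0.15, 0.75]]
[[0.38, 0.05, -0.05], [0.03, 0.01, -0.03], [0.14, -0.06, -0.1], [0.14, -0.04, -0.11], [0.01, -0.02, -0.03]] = z@[[0.12, 0.01, -0.00], [-0.11, -0.02, 0.01], [0.07, -0.02, -0.04]]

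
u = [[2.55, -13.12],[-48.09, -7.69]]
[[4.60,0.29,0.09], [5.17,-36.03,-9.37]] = u @ [[-0.05, 0.73, 0.19], [-0.36, 0.12, 0.03]]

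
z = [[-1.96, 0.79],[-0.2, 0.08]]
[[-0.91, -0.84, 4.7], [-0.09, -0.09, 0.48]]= z @ [[1.22, 0.4, -2.09], [1.88, -0.07, 0.76]]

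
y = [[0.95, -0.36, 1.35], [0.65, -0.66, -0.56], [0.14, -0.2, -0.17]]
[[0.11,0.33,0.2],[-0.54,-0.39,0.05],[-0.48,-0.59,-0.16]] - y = [[-0.84, 0.69, -1.15], [-1.19, 0.27, 0.61], [-0.62, -0.39, 0.01]]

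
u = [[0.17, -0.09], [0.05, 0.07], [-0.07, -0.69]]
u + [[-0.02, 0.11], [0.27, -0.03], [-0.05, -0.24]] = [[0.15, 0.02], [0.32, 0.04], [-0.12, -0.93]]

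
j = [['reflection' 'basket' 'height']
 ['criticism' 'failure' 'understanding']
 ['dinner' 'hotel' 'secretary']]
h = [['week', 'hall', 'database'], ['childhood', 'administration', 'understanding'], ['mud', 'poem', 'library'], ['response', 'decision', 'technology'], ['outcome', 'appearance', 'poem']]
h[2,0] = 'mud'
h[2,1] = 'poem'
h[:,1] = ['hall', 'administration', 'poem', 'decision', 'appearance']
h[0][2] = 'database'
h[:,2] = ['database', 'understanding', 'library', 'technology', 'poem']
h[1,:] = ['childhood', 'administration', 'understanding']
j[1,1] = 'failure'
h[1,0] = 'childhood'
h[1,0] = 'childhood'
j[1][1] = 'failure'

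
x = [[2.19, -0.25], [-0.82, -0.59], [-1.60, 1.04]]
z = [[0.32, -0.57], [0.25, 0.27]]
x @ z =[[0.64, -1.32],[-0.41, 0.31],[-0.25, 1.19]]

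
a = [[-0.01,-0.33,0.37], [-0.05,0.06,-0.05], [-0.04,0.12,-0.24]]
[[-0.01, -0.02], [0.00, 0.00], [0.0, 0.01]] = a@[[-0.00, -0.01], [0.01, 0.02], [-0.01, -0.03]]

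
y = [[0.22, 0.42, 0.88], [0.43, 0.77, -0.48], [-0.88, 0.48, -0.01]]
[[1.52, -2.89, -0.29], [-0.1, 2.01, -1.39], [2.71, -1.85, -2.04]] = y@[[-2.08, 1.83, 1.13], [1.87, -0.58, -2.17], [1.35, -3.47, 0.42]]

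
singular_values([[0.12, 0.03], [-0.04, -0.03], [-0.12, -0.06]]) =[0.19, 0.02]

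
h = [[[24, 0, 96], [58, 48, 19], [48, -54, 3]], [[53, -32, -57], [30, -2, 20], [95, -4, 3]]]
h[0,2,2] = 3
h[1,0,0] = 53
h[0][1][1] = 48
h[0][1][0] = 58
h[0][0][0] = 24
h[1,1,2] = 20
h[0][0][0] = 24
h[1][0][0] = 53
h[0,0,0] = 24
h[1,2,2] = 3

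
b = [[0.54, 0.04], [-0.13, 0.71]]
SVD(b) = [[-0.17, 0.98], [0.98, 0.17]] @ diag([0.7269304379362809, 0.5345765973195674]) @ [[-0.31, 0.95], [0.95, 0.31]]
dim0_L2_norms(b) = [0.56, 0.71]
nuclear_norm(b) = 1.26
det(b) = 0.39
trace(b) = 1.25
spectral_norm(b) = 0.73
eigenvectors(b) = [[-0.71, -0.29], [-0.71, -0.96]]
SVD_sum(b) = [[0.04, -0.12], [-0.22, 0.68]] + [[0.5, 0.16], [0.09, 0.03]]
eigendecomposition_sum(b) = [[0.84, -0.26], [0.84, -0.26]] + [[-0.30, 0.30], [-0.97, 0.97]]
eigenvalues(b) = [0.58, 0.67]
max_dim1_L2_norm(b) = 0.72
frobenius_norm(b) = 0.90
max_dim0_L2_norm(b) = 0.71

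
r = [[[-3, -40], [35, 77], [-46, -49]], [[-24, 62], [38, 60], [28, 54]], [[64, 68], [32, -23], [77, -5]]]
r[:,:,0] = [[-3, 35, -46], [-24, 38, 28], [64, 32, 77]]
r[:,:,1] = [[-40, 77, -49], [62, 60, 54], [68, -23, -5]]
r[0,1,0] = 35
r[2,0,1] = 68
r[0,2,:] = [-46, -49]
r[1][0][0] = -24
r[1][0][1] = 62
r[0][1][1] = 77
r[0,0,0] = -3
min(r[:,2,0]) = -46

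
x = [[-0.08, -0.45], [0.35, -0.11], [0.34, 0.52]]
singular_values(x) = [0.76, 0.39]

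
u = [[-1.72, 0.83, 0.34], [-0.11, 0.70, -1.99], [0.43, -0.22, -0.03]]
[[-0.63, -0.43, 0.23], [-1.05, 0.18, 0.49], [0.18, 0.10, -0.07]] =u@[[0.24,0.25,-0.12], [-0.41,0.04,0.11], [0.37,-0.09,-0.2]]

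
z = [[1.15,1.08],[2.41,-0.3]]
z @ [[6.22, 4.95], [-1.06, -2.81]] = [[6.01, 2.66],[15.31, 12.77]]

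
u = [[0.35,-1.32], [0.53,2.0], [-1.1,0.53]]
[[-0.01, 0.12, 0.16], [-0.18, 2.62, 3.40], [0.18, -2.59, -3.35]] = u@[[-0.18, 2.65, 3.43],[-0.04, 0.61, 0.79]]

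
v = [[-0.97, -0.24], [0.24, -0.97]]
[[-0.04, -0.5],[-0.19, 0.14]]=v@[[-0.01, 0.52], [0.19, -0.02]]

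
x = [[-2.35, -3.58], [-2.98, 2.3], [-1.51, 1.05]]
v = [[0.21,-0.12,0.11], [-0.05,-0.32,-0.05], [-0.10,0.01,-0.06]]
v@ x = [[-0.30, -0.91], [1.15, -0.61], [0.30, 0.32]]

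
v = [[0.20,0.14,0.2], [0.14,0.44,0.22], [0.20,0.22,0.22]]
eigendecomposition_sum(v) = [[0.13, 0.21, 0.16], [0.21, 0.36, 0.26], [0.16, 0.26, 0.19]] + [[0.00, 0.00, -0.0], [0.00, 0.0, -0.0], [-0.00, -0.0, 0.00]] + [[0.07, -0.07, 0.04], [-0.07, 0.08, -0.04], [0.04, -0.04, 0.03]]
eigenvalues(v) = [0.68, 0.0, 0.18]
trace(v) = 0.86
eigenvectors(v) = [[-0.43, -0.63, 0.64], [-0.73, -0.18, -0.66], [-0.53, 0.75, 0.39]]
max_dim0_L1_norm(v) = 0.8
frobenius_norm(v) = 0.71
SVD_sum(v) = [[0.13, 0.21, 0.16], [0.21, 0.36, 0.26], [0.16, 0.26, 0.19]] + [[0.07, -0.07, 0.04], [-0.07, 0.08, -0.04], [0.04, -0.04, 0.03]] + [[0.00, 0.0, -0.0], [0.00, 0.00, -0.00], [-0.00, -0.0, 0.0]]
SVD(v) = [[-0.43, 0.64, -0.63], [-0.73, -0.66, -0.18], [-0.53, 0.39, 0.75]] @ diag([0.6834339391843417, 0.17583376956802707, 0.0007322912476311398]) @ [[-0.43, -0.73, -0.53], [0.64, -0.66, 0.39], [-0.63, -0.18, 0.75]]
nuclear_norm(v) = 0.86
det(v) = 0.00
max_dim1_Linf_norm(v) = 0.44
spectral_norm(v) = 0.68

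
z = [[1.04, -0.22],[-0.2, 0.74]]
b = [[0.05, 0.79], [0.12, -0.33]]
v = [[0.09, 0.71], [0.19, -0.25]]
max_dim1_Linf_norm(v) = 0.71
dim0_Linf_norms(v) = [0.19, 0.71]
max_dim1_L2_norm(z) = 1.06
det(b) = -0.11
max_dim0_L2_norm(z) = 1.06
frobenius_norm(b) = 0.87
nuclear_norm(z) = 1.78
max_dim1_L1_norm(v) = 0.8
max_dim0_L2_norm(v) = 0.75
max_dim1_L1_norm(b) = 0.84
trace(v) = -0.16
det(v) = -0.16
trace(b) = -0.28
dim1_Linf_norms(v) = [0.71, 0.25]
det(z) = 0.73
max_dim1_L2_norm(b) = 0.79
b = z @ v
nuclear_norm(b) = 0.99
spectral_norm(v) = 0.75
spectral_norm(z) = 1.15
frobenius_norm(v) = 0.78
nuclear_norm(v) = 0.96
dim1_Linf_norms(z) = [1.04, 0.74]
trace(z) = 1.78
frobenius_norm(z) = 1.31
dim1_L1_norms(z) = [1.26, 0.94]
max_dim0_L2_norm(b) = 0.86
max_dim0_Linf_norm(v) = 0.71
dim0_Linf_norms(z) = [1.04, 0.74]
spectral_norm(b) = 0.86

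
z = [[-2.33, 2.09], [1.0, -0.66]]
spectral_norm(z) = 3.35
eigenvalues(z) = [-3.16, 0.17]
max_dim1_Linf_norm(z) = 2.33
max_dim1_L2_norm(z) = 3.13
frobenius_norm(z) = 3.35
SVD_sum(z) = [[-2.37, 2.05],[0.9, -0.78]] + [[0.04, 0.04],[0.10, 0.12]]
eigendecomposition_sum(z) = [[-2.37, 1.98], [0.95, -0.79]] + [[0.04, 0.11], [0.05, 0.13]]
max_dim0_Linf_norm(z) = 2.33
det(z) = -0.55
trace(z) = -2.99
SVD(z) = [[-0.93, 0.35], [0.35, 0.93]] @ diag([3.3474449447461625, 0.16496163764147384]) @ [[0.76, -0.65],[0.65, 0.76]]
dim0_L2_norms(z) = [2.54, 2.19]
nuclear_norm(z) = 3.51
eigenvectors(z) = [[-0.93, -0.64], [0.37, -0.77]]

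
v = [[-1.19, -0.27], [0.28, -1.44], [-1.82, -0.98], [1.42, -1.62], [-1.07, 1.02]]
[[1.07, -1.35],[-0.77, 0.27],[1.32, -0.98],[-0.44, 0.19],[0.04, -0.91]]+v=[[-0.12, -1.62], [-0.49, -1.17], [-0.50, -1.96], [0.98, -1.43], [-1.03, 0.11]]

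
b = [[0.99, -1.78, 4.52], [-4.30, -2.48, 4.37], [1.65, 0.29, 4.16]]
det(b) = -43.284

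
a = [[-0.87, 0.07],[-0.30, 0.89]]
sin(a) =[[-0.77, 0.06],[-0.26, 0.78]]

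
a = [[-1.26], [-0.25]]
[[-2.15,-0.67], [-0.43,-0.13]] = a@ [[1.71, 0.53]]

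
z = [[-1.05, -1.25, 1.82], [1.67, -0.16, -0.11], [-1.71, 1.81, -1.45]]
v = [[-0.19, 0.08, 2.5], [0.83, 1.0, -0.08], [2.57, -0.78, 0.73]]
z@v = [[3.84, -2.75, -1.20], [-0.73, 0.06, 4.11], [-1.9, 2.8, -5.48]]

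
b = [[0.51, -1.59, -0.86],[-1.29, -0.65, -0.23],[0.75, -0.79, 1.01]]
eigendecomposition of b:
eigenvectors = [[(-0.04-0.5j), -0.04+0.50j, (0.61+0j)], [(0.22+0.26j), (0.22-0.26j), (0.79+0j)], [-0.80+0.00j, (-0.8-0j), 0.06+0.00j]]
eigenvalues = [(1.26+0.73j), (1.26-0.73j), (-1.66+0j)]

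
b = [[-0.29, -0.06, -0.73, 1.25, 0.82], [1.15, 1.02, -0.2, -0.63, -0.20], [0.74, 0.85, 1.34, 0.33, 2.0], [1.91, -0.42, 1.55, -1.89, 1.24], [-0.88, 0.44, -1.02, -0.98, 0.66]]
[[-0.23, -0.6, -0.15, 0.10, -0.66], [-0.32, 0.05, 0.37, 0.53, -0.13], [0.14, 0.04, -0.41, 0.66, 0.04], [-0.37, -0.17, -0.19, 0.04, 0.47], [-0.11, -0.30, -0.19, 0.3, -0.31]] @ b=[[0.04, -1.06, 0.92, 0.50, -0.68], [1.55, 0.10, 1.67, -1.18, 1.04], [0.93, -0.58, 0.32, -1.27, 0.13], [-0.57, -0.12, -0.37, -0.95, -0.29], [0.39, -0.72, 0.67, -0.27, -0.24]]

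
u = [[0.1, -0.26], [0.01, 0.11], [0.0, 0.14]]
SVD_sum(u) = [[0.07, -0.27], [-0.03, 0.10], [-0.03, 0.13]] + [[0.03, 0.01], [0.04, 0.01], [0.03, 0.01]]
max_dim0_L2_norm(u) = 0.32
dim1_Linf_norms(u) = [0.26, 0.11, 0.14]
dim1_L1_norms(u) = [0.36, 0.12, 0.14]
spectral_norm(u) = 0.33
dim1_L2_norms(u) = [0.28, 0.11, 0.14]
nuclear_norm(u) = 0.39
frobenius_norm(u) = 0.33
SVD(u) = [[0.85, 0.52], [-0.32, 0.62], [-0.42, 0.59]] @ diag([0.3252384282935043, 0.06016614298067577]) @ [[0.25, -0.97], [0.97, 0.25]]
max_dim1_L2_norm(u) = 0.28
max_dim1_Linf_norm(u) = 0.26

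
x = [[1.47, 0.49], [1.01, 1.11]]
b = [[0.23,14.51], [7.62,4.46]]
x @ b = [[4.07, 23.52], [8.69, 19.61]]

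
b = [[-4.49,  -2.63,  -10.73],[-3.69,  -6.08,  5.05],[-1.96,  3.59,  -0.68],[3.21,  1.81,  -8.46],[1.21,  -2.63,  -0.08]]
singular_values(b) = [14.68, 9.37, 5.09]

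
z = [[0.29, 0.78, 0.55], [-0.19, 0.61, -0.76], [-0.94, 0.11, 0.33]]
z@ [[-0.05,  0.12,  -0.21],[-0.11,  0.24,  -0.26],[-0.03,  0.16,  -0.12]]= [[-0.12, 0.31, -0.33], [-0.03, 0.0, -0.03], [0.02, -0.03, 0.13]]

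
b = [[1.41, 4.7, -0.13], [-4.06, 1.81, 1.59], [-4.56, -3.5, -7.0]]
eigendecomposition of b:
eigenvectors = [[-0.09+0.00j, 0.01-0.64j, 0.01+0.64j], [(0.14+0j), (0.66+0j), (0.66-0j)], [-0.99+0.00j, (-0.06+0.38j), (-0.06-0.38j)]]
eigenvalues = [(-6.94+0j), (1.58+4.85j), (1.58-4.85j)]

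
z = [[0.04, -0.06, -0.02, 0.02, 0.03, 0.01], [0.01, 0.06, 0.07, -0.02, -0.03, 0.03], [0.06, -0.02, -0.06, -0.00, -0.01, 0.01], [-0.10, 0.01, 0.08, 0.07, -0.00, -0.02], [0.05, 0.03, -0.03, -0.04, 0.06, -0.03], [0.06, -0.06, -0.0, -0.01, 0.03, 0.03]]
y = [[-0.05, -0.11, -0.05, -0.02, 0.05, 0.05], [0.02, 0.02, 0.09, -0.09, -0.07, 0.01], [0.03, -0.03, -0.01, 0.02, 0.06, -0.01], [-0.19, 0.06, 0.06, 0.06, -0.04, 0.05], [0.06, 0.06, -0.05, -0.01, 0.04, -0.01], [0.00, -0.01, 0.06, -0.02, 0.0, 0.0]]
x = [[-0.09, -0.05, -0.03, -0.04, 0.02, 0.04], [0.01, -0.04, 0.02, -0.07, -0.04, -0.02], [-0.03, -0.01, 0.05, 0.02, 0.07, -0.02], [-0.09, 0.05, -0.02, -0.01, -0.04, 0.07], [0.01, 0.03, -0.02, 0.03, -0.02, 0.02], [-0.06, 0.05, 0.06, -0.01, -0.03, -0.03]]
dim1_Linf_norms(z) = [0.06, 0.07, 0.06, 0.1, 0.06, 0.06]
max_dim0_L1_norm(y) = 0.35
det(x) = -0.00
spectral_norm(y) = 0.24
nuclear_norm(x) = 0.53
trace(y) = 0.06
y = z + x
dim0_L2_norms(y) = [0.21, 0.14, 0.14, 0.11, 0.12, 0.07]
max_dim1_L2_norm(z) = 0.15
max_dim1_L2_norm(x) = 0.13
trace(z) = 0.20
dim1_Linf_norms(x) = [0.09, 0.07, 0.07, 0.09, 0.03, 0.06]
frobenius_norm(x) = 0.26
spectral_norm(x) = 0.16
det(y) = 0.00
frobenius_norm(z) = 0.26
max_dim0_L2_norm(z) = 0.15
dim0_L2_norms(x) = [0.14, 0.1, 0.09, 0.09, 0.1, 0.09]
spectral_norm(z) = 0.20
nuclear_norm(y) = 0.68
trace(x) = -0.14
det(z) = 0.00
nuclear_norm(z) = 0.50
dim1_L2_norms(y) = [0.15, 0.15, 0.08, 0.23, 0.11, 0.06]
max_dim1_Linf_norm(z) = 0.1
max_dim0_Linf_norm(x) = 0.09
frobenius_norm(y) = 0.34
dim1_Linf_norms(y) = [0.11, 0.09, 0.06, 0.19, 0.06, 0.06]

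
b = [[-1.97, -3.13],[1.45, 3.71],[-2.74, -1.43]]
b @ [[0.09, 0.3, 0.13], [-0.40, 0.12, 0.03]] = [[1.07, -0.97, -0.35], [-1.35, 0.88, 0.3], [0.33, -0.99, -0.4]]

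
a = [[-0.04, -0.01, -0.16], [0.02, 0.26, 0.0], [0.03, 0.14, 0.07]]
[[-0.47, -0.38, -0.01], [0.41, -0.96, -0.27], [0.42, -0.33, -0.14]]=a@ [[-0.14,5.07,-1.96], [1.60,-4.08,-0.90], [2.88,1.34,0.58]]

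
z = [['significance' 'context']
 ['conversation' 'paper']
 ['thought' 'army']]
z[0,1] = 'context'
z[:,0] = ['significance', 'conversation', 'thought']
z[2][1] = 'army'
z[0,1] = 'context'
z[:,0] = ['significance', 'conversation', 'thought']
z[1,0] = 'conversation'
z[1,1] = 'paper'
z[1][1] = 'paper'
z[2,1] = 'army'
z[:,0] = ['significance', 'conversation', 'thought']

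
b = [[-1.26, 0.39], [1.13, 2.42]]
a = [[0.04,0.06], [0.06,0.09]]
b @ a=[[-0.03, -0.04], [0.19, 0.29]]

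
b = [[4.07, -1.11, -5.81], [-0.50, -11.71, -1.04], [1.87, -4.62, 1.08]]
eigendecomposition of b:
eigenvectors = [[(0.86+0j), (0.86-0j), (0.17+0j)],[(-0.04+0.04j), (-0.04-0.04j), 0.94+0.00j],[(0.2-0.47j), (0.2+0.47j), (0.3+0j)]]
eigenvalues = [(2.79+3.09j), (2.79-3.09j), (-12.14+0j)]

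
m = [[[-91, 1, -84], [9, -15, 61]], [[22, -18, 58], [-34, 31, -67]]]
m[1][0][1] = -18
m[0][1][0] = 9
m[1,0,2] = 58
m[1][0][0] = 22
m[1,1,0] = -34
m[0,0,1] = 1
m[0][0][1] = 1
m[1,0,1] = -18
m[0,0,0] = -91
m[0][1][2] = 61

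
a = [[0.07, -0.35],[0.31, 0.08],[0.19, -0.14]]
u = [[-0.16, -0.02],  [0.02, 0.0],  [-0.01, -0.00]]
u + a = [[-0.09, -0.37],[0.33, 0.08],[0.18, -0.14]]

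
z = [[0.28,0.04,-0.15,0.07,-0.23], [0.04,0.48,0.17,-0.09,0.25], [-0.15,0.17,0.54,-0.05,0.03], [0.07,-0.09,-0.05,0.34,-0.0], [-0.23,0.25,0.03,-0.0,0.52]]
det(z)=-0.000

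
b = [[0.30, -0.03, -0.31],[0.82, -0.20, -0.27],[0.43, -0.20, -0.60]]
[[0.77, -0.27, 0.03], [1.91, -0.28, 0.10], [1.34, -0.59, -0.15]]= b @ [[1.91,  0.07,  0.44],[-1.02,  0.48,  0.96],[-0.53,  0.88,  0.25]]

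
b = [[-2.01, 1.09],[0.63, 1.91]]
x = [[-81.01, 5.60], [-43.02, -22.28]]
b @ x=[[115.94, -35.54], [-133.2, -39.03]]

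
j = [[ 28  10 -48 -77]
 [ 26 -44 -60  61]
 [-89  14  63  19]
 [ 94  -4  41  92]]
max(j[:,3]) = 92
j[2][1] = 14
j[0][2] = -48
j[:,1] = [10, -44, 14, -4]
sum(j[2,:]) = 7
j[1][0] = 26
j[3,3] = 92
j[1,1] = -44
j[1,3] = 61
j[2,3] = 19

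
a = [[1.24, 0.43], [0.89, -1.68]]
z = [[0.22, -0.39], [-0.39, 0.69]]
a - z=[[1.02, 0.82], [1.28, -2.37]]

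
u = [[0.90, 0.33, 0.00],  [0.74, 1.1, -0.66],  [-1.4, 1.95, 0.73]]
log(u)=[[-0.11,0.24,0.08], [0.20,0.51,-0.52], [-1.74,1.71,0.30]]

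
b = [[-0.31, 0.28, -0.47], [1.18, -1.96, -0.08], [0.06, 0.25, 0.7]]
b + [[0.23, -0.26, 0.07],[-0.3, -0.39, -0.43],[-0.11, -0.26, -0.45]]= [[-0.08, 0.02, -0.4],  [0.88, -2.35, -0.51],  [-0.05, -0.01, 0.25]]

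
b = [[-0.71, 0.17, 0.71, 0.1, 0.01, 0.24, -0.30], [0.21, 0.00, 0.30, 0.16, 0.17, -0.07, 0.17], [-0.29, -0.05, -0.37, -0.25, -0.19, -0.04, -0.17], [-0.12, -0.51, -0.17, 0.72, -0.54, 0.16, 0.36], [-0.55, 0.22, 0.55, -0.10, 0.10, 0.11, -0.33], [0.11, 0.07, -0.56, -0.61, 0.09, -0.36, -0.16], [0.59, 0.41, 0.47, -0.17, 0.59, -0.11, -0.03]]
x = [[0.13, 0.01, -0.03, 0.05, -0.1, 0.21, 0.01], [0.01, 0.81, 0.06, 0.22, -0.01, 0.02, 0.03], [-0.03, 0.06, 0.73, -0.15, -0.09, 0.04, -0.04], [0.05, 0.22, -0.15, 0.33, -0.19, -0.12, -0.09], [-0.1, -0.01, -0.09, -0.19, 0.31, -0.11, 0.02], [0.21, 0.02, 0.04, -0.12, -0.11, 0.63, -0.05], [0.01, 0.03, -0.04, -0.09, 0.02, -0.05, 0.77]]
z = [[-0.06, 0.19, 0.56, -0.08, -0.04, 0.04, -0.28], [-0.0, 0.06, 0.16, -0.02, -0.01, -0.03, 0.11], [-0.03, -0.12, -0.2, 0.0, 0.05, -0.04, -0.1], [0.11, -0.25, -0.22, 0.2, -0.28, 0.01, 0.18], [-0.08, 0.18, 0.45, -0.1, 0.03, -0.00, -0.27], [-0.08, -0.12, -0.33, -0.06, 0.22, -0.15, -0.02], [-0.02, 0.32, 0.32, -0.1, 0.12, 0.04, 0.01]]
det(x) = -0.00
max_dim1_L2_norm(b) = 1.13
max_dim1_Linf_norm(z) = 0.56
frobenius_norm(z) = 1.26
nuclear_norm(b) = 4.38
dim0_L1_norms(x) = [0.54, 1.16, 1.14, 1.15, 0.83, 1.18, 1.01]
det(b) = -0.00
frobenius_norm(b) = 2.41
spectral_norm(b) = 1.53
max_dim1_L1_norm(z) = 1.25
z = b @ x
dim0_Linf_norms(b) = [0.71, 0.51, 0.71, 0.72, 0.59, 0.36, 0.36]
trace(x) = 3.71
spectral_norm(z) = 1.10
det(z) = 0.00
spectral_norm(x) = 0.91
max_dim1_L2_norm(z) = 0.66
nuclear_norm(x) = 3.72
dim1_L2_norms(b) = [1.09, 0.47, 0.59, 1.13, 0.89, 0.93, 1.06]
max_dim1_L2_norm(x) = 0.84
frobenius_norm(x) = 1.68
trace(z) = -0.11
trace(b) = -0.65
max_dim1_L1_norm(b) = 2.58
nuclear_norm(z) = 2.10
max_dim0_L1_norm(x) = 1.18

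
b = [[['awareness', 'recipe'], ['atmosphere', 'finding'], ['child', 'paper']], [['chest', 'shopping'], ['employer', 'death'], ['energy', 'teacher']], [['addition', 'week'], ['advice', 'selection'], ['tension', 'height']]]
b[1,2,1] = 'teacher'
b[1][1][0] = 'employer'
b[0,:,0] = ['awareness', 'atmosphere', 'child']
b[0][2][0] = 'child'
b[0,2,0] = 'child'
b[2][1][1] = 'selection'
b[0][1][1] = 'finding'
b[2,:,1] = ['week', 'selection', 'height']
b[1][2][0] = 'energy'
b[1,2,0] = 'energy'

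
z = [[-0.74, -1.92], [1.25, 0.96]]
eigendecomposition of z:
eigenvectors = [[(0.78+0j), (0.78-0j)], [(-0.34-0.52j), -0.34+0.52j]]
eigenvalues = [(0.11+1.3j), (0.11-1.3j)]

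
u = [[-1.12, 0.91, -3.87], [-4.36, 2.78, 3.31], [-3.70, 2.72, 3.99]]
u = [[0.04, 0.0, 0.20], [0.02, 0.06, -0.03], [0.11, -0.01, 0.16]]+[[-1.16, 0.91, -4.07], [-4.38, 2.72, 3.34], [-3.81, 2.73, 3.83]]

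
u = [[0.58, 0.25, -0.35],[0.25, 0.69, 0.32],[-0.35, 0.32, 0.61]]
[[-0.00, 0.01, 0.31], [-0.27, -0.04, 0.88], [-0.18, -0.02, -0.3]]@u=[[-0.11,0.11,0.19], [-0.47,0.19,0.62], [-0.0,-0.15,-0.13]]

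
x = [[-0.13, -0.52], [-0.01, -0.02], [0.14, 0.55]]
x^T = [[-0.13,  -0.01,  0.14], [-0.52,  -0.02,  0.55]]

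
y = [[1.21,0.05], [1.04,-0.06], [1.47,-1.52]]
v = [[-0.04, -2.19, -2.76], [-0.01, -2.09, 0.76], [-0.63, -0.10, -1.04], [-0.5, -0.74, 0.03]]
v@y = [[-6.38, 4.32],[-1.07, -1.03],[-2.40, 1.56],[-1.33, -0.03]]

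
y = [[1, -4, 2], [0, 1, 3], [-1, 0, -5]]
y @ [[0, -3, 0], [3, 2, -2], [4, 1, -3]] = [[-4, -9, 2], [15, 5, -11], [-20, -2, 15]]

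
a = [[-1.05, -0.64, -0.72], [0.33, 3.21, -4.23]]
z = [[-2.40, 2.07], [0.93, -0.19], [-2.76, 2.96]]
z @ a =[[3.2, 8.18, -7.03], [-1.04, -1.21, 0.13], [3.87, 11.27, -10.53]]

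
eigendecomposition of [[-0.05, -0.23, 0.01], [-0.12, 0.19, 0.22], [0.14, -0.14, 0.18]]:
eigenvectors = [[0.89+0.00j,(0.26+0.31j),0.26-0.31j], [0.42+0.00j,(-0.03-0.62j),(-0.03+0.62j)], [(-0.19+0j),(0.67+0j),(0.67-0j)]]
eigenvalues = [(-0.16+0j), (0.24+0.19j), (0.24-0.19j)]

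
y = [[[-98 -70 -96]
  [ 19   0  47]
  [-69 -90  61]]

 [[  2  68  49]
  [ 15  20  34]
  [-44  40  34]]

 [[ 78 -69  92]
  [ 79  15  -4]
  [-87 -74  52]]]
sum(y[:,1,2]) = 77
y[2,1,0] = 79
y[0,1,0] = 19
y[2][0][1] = -69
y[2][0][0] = 78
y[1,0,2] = 49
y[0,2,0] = -69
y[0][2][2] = 61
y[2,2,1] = -74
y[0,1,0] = 19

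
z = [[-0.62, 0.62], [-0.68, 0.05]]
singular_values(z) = [1.05, 0.37]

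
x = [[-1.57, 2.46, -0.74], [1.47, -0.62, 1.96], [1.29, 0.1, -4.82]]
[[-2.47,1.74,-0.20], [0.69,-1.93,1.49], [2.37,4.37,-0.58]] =x@ [[0.62, 0.06, 0.78], [-0.71, 0.48, 0.52], [-0.34, -0.88, 0.34]]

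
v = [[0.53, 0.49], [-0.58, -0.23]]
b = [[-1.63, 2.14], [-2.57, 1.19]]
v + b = [[-1.1, 2.63], [-3.15, 0.96]]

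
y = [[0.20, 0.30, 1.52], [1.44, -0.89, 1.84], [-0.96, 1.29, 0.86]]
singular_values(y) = [2.78, 2.07, 0.0]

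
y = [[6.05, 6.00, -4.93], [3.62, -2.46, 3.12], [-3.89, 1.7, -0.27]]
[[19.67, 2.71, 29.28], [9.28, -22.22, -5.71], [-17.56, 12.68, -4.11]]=y@[[3.45,-2.83,1.59], [-2.97,0.43,0.73], [-3.37,-3.50,-3.1]]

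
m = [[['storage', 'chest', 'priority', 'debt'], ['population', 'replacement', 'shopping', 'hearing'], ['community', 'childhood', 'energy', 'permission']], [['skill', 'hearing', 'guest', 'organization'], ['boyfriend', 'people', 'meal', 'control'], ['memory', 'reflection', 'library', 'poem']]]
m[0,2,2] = 'energy'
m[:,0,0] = ['storage', 'skill']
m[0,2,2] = 'energy'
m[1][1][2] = 'meal'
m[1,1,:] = ['boyfriend', 'people', 'meal', 'control']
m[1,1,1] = 'people'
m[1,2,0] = 'memory'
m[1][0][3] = 'organization'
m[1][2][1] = 'reflection'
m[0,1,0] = 'population'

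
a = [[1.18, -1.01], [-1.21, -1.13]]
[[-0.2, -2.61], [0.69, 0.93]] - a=[[-1.38, -1.6], [1.90, 2.06]]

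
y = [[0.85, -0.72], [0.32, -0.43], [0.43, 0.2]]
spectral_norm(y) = 1.25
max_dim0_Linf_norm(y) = 0.85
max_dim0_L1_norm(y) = 1.6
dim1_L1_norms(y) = [1.57, 0.75, 0.63]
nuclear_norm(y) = 1.69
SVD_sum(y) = [[0.86, -0.71], [0.4, -0.33], [0.16, -0.13]] + [[-0.01, -0.01], [-0.08, -0.10], [0.27, 0.33]]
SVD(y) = [[-0.89, -0.04],[-0.42, -0.29],[-0.17, 0.96]] @ diag([1.2463530843710555, 0.4468825226821436]) @ [[-0.77, 0.63], [0.63, 0.77]]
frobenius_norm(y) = 1.32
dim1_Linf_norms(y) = [0.85, 0.43, 0.43]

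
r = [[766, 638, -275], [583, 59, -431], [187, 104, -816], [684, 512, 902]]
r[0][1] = 638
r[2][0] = 187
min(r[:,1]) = 59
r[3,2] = 902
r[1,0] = 583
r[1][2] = -431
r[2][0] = 187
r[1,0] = 583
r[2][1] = 104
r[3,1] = 512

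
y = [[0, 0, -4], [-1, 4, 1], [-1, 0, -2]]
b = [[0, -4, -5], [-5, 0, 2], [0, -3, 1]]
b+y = [[0, -4, -9], [-6, 4, 3], [-1, -3, -1]]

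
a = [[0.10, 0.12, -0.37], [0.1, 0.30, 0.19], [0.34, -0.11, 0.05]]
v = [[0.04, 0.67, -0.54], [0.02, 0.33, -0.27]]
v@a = [[-0.11, 0.27, 0.09], [-0.06, 0.13, 0.04]]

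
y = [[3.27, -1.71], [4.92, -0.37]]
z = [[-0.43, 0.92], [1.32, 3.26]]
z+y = [[2.84, -0.79], [6.24, 2.89]]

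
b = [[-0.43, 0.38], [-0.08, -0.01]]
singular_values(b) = [0.58, 0.06]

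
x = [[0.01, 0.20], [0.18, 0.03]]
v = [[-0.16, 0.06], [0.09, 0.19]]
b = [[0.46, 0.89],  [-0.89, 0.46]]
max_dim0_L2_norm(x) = 0.2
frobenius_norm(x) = 0.27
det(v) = -0.04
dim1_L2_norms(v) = [0.17, 0.21]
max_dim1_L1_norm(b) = 1.35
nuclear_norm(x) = 0.38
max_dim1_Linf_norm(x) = 0.2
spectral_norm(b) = 1.00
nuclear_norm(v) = 0.38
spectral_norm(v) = 0.21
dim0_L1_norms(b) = [1.35, 1.35]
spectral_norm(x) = 0.21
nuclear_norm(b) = 2.00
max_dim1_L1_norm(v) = 0.28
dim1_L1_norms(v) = [0.22, 0.28]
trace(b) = 0.92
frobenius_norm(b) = 1.42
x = b @ v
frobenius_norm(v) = 0.27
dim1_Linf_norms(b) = [0.89, 0.89]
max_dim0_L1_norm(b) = 1.35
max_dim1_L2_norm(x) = 0.2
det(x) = -0.04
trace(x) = 0.04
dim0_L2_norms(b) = [1.0, 1.0]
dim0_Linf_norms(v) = [0.16, 0.19]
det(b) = 1.00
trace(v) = 0.03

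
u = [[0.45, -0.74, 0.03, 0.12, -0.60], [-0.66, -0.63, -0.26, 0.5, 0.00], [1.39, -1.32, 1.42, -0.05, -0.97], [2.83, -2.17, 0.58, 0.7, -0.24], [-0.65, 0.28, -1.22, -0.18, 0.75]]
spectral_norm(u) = 4.57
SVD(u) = [[-0.2, 0.03, 0.37, -0.71, 0.57], [0.03, 0.25, 0.89, 0.37, -0.13], [-0.53, -0.51, 0.18, -0.26, -0.60], [-0.78, 0.55, -0.2, 0.2, 0.07], [0.27, 0.61, -0.04, -0.51, -0.54]] @ diag([4.570203940449324, 1.6355112994922076, 1.0899813958811848, 0.49499581038032164, 0.3178968956652636]) @ [[-0.71, 0.57, -0.34, -0.13, 0.22], [0.19, -0.33, -0.74, 0.26, 0.49], [-0.64, -0.60, -0.02, 0.32, -0.35], [-0.08, 0.14, 0.49, 0.69, 0.50], [0.21, 0.43, -0.31, 0.58, -0.58]]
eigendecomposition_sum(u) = [[0.40+0.00j, -0.27-0.00j, 0.40-0.00j, -0.02-0.00j, -0.33-0.00j], [(-0.01-0j), 0.01+0.00j, (-0.01+0j), 0.00+0.00j, (0.01+0j)], [1.36+0.00j, (-0.9-0j), 1.33-0.00j, -0.08-0.00j, (-1.12-0j)], [(1.16+0j), (-0.77-0j), 1.14-0.00j, (-0.07-0j), -0.96-0.00j], [(-1.14-0j), (0.75+0j), (-1.12+0j), (0.07+0j), (0.94+0j)]] + [[(-0.3+0j), -0.36-0.00j, (-0.14-0j), 0.10-0.00j, (-0.17+0j)], [-0.49+0.00j, (-0.59-0j), (-0.23-0j), (0.17-0j), -0.27+0.00j], [(-0.16+0j), -0.19-0.00j, -0.08-0.00j, (0.05-0j), (-0.09+0j)], [(-0.1+0j), (-0.12-0j), -0.05-0.00j, 0.03-0.00j, (-0.05+0j)], [(-0.15+0j), -0.18-0.00j, (-0.07-0j), 0.05-0.00j, -0.08+0.00j]] + [[(0.04+0.06j), (-0.01-0.04j), -0.02-0.00j, (-0.02+0j), -0.03+0.02j], [(-0.24-0.35j), (0.04+0.25j), (0.11+0.02j), (0.12-0.02j), (0.16-0.12j)], [0.22-0.19j, -0.16+0.05j, (-0+0.07j), 0.02+0.08j, (0.1+0.1j)], [0.35-1.00j, -0.44+0.45j, (0.12+0.24j), 0.21+0.20j, (0.48+0.14j)], [0.47+0.20j, (-0.2-0.22j), (-0.12+0.05j), -0.10+0.09j, (-0.08+0.23j)]] + [[0.04-0.06j, -0.01+0.04j, (-0.02+0j), -0.02-0.00j, -0.03-0.02j], [(-0.24+0.35j), (0.04-0.25j), (0.11-0.02j), 0.12+0.02j, (0.16+0.12j)], [0.22+0.19j, (-0.16-0.05j), (-0-0.07j), (0.02-0.08j), (0.1-0.1j)], [(0.35+1j), -0.44-0.45j, 0.12-0.24j, 0.21-0.20j, 0.48-0.14j], [(0.47-0.2j), -0.20+0.22j, -0.12-0.05j, (-0.1-0.09j), (-0.08-0.23j)]] + [[(0.26+0j),-0.10+0.00j,(-0.19-0j),(0.08-0j),(-0.05-0j)], [0.32+0.00j,(-0.12+0j),(-0.23-0j),(0.1-0j),-0.06-0.00j], [(-0.24-0j),0.09-0.00j,(0.17+0j),(-0.07+0j),0.04+0.00j], [1.07+0.00j,-0.41+0.00j,(-0.75-0j),0.32-0.00j,-0.19-0.00j], [-0.30-0.00j,0.11-0.00j,(0.21+0j),-0.09+0.00j,0.05+0.00j]]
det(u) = -1.28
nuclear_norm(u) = 8.11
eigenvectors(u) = [[(0.19+0j), (-0.48+0j), -0.03+0.05j, (-0.03-0.05j), (-0.22+0j)], [(-0.01+0j), (-0.79+0j), (0.2-0.27j), 0.20+0.27j, -0.27+0.00j], [(0.63+0j), (-0.25+0j), 0.20+0.11j, (0.2-0.11j), (0.2+0j)], [0.54+0.00j, -0.16+0.00j, (0.82+0j), 0.82-0.00j, -0.88+0.00j], [-0.53+0.00j, (-0.24+0j), (-0.02+0.4j), (-0.02-0.4j), (0.25+0j)]]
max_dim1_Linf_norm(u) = 2.83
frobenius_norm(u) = 5.01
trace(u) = 2.69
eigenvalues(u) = [(2.62+0j), (-1.02+0j), (0.2+0.82j), (0.2-0.82j), (0.68+0j)]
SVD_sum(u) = [[0.63, -0.51, 0.30, 0.11, -0.2],[-0.09, 0.08, -0.04, -0.02, 0.03],[1.71, -1.37, 0.82, 0.31, -0.54],[2.52, -2.02, 1.20, 0.45, -0.80],[-0.86, 0.69, -0.41, -0.15, 0.27]] + [[0.01, -0.02, -0.04, 0.01, 0.02], [0.08, -0.13, -0.30, 0.11, 0.2], [-0.16, 0.27, 0.61, -0.22, -0.4], [0.18, -0.3, -0.67, 0.24, 0.44], [0.19, -0.33, -0.74, 0.26, 0.49]] + [[-0.26, -0.24, -0.01, 0.13, -0.14], [-0.62, -0.58, -0.02, 0.31, -0.34], [-0.13, -0.12, -0.0, 0.06, -0.07], [0.14, 0.13, 0.00, -0.07, 0.08], [0.03, 0.03, 0.00, -0.02, 0.02]] + [[0.03, -0.05, -0.17, -0.24, -0.18], [-0.02, 0.03, 0.09, 0.13, 0.09], [0.01, -0.02, -0.06, -0.09, -0.07], [-0.01, 0.01, 0.05, 0.07, 0.05], [0.02, -0.04, -0.12, -0.17, -0.13]] + [[0.04, 0.08, -0.06, 0.11, -0.10], [-0.01, -0.02, 0.01, -0.02, 0.02], [-0.04, -0.08, 0.06, -0.11, 0.11], [0.01, 0.01, -0.01, 0.01, -0.01], [-0.04, -0.07, 0.05, -0.1, 0.1]]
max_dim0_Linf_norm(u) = 2.83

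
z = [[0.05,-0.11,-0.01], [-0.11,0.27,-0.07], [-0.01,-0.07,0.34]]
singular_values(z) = [0.39, 0.27, 0.0]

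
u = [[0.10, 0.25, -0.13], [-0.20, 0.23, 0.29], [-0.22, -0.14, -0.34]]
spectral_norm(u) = 0.52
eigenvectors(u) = [[(0.06-0.62j), 0.06+0.62j, (0.38+0j)], [(0.72+0j), 0.72-0.00j, (-0.29+0j)], [-0.06+0.29j, (-0.06-0.29j), 0.88+0.00j]]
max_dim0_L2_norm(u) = 0.47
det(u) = -0.05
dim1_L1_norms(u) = [0.48, 0.72, 0.7]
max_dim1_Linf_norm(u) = 0.34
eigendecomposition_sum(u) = [[(0.08+0.12j),0.13-0.09j,(0.01-0.08j)], [(-0.13+0.11j),0.11+0.14j,(0.09-0j)], [-0.03-0.06j,-0.06+0.03j,-0.01+0.04j]] + [[0.08-0.12j, 0.13+0.09j, (0.01+0.08j)], [(-0.13-0.11j), 0.11-0.14j, (0.09+0j)], [(-0.03+0.06j), -0.06-0.03j, (-0.01-0.04j)]] + [[(-0.07-0j), -0.01-0.00j, (-0.14-0j)], [0.05+0.00j, 0.00+0.00j, (0.11+0j)], [(-0.15-0j), (-0.01-0j), (-0.33-0j)]]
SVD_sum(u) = [[0.0, 0.01, 0.02],[0.02, 0.19, 0.3],[-0.02, -0.20, -0.32]] + [[0.18, 0.06, -0.05], [-0.17, -0.05, 0.04], [-0.15, -0.05, 0.04]] + [[-0.08,0.18,-0.11],[-0.04,0.1,-0.06],[-0.05,0.10,-0.06]]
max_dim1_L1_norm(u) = 0.72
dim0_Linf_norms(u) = [0.22, 0.25, 0.34]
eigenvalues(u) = [(0.19+0.29j), (0.19-0.29j), (-0.39+0j)]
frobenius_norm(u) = 0.67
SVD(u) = [[-0.05,  0.61,  0.79], [-0.69,  -0.59,  0.42], [0.72,  -0.52,  0.45]] @ diag([0.5173265701810551, 0.31697462573897933, 0.28618229578773735]) @ [[-0.05, -0.53, -0.85], [0.93, 0.29, -0.23], [-0.37, 0.8, -0.48]]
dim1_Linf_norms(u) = [0.25, 0.29, 0.34]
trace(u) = -0.01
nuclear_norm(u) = 1.12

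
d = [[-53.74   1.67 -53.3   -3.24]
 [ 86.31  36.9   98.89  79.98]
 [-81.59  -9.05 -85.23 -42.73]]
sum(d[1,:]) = 302.08000000000004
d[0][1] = 1.67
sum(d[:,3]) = 34.01000000000001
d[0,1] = 1.67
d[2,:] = [-81.59, -9.05, -85.23, -42.73]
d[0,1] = 1.67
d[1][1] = 36.9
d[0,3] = -3.24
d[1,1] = 36.9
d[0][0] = -53.74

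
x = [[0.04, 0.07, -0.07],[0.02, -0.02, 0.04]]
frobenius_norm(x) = 0.12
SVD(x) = [[-0.95, 0.32], [0.32, 0.95]] @ diag([0.11198229976599622, 0.03549597919650294]) @ [[-0.28,-0.65,0.71], [0.89,0.09,0.44]]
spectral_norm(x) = 0.11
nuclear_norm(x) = 0.15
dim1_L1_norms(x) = [0.18, 0.08]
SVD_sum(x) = [[0.03, 0.07, -0.07], [-0.01, -0.02, 0.03]] + [[0.01,0.0,0.00],[0.03,0.0,0.01]]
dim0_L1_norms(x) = [0.06, 0.09, 0.11]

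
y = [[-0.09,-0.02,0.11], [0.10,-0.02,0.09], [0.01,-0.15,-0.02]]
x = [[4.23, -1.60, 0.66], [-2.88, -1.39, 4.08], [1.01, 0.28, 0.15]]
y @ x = [[-0.21, 0.20, -0.12], [0.57, -0.11, -0.0], [0.45, 0.19, -0.61]]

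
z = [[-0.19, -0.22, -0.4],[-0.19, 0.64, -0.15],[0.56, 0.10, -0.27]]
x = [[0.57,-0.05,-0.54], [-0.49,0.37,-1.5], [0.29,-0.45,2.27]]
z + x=[[0.38, -0.27, -0.94], [-0.68, 1.01, -1.65], [0.85, -0.35, 2.0]]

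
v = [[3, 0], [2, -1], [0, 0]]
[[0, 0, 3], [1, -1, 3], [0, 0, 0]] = v @ [[0, 0, 1], [-1, 1, -1]]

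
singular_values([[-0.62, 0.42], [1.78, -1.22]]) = [2.28, 0.0]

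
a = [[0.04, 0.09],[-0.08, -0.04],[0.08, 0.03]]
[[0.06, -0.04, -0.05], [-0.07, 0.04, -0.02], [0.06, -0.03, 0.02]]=a@[[0.66, -0.31, 0.63], [0.33, -0.28, -0.86]]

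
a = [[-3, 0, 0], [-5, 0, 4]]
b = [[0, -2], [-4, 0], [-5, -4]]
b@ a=[[10, 0, -8], [12, 0, 0], [35, 0, -16]]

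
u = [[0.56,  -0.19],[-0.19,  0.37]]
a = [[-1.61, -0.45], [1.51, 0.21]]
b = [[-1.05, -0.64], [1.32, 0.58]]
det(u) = 0.17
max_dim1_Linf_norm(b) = 1.32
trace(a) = -1.40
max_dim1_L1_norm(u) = 0.75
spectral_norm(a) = 2.26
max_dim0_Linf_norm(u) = 0.56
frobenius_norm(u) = 0.72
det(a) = 0.34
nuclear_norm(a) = 2.41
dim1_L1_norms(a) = [2.06, 1.72]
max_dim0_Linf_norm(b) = 1.32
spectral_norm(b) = 1.89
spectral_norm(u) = 0.68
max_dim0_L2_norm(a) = 2.21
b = u + a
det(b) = 0.24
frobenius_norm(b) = 1.89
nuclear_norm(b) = 2.02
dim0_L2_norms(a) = [2.21, 0.5]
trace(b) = -0.47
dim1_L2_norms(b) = [1.23, 1.44]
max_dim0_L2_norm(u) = 0.59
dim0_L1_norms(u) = [0.75, 0.56]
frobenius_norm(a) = 2.26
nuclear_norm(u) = 0.93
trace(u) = 0.93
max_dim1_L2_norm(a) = 1.67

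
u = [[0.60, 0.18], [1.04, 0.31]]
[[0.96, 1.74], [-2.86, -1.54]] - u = [[0.36,1.56], [-3.90,-1.85]]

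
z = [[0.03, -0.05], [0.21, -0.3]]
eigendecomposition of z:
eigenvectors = [[0.81, 0.17], [0.58, 0.99]]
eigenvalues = [-0.01, -0.26]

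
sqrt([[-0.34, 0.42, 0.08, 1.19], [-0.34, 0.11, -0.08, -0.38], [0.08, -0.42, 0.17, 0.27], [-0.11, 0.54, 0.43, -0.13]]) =[[0.27+0.32j, 0.29+0.51j, (-0.02+0.37j), (1.09-0.62j)],[-0.30+0.10j, 0.67+0.17j, 0.06+0.12j, -0.20-0.20j],[0.04+0.06j, (-0.34+0.1j), (0.47+0.07j), 0.07-0.12j],[-0.08-0.11j, (0.49-0.17j), (0.33-0.12j), 0.44+0.21j]]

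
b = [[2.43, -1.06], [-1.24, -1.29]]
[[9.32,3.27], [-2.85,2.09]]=b @ [[3.38, 0.45], [-1.04, -2.05]]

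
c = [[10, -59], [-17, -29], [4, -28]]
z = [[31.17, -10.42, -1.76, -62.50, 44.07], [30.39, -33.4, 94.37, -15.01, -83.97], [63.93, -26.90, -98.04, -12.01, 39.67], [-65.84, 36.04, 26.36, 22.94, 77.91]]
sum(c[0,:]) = -49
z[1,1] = -33.4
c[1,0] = -17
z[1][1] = -33.4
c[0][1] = -59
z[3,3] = 22.94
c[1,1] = -29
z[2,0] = 63.93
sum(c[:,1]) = -116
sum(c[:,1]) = -116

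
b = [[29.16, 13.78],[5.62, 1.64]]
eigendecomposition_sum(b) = [[29.23, 13.39], [5.46, 2.5]] + [[-0.07, 0.39], [0.16, -0.86]]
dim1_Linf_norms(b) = [29.16, 5.62]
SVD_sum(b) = [[29.23, 13.64],[5.24, 2.45]] + [[-0.07,0.14], [0.38,-0.81]]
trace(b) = 30.80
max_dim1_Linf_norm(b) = 29.16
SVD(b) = [[-0.98, -0.18], [-0.18, 0.98]] @ diag([32.76661065549795, 0.9040056144784641]) @ [[-0.91, -0.42], [0.42, -0.91]]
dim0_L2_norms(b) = [29.7, 13.88]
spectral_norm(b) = 32.77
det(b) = -29.62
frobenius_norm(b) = 32.78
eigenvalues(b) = [31.73, -0.93]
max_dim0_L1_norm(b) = 34.78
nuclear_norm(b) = 33.67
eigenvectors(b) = [[0.98,-0.42], [0.18,0.91]]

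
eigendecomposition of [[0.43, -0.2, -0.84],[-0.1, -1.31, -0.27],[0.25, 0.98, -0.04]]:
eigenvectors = [[(-0.87+0j), (-0.87-0j), (-0.27+0j)], [0.14-0.06j, (0.14+0.06j), 0.72+0.00j], [-0.42+0.22j, -0.42-0.22j, -0.64+0.00j]]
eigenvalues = [(0.06+0.19j), (0.06-0.19j), (-1.03+0j)]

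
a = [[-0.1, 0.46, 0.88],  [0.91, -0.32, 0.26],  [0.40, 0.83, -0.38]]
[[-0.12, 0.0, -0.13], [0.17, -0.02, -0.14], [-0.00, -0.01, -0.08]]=a@ [[0.17, -0.02, -0.15], [-0.11, 0.0, -0.08], [-0.06, -0.00, -0.12]]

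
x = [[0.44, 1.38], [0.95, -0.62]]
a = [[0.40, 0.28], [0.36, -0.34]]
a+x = [[0.84, 1.66], [1.31, -0.96]]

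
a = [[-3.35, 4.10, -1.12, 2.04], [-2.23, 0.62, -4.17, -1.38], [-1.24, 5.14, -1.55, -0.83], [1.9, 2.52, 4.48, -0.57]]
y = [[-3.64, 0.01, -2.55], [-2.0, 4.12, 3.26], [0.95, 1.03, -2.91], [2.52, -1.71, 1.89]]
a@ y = [[8.07, 12.22, 29.02],  [-0.56, 0.6, 17.23],  [-9.33, 20.99, 22.86],  [-9.14, 15.99, -10.74]]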